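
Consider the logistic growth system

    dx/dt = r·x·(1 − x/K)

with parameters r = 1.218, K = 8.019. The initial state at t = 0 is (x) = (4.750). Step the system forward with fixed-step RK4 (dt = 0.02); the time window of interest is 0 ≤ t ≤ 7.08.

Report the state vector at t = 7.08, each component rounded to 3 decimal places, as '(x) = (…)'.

(x) = (8.018)

t=0.000: state=(4.750)
step 1 (dt=0.02): k1=(2.358), k2=(2.353), k3=(2.353), k4=(2.348); state += dt/6·(k1+2k2+2k3+k4)
t=0.020: state=(4.797)
t=0.040: state=(4.844)
t=0.060: state=(4.890)
continuing one RK4 step at a time; state shown every 25 steps (Δt=0.5):
t=0.500: state=(5.835)
t=1.000: state=(6.663)
t=1.500: state=(7.220)
t=2.000: state=(7.563)
t=2.500: state=(7.765)
t=3.000: state=(7.879)
t=3.500: state=(7.942)
t=4.000: state=(7.977)
t=4.500: state=(7.996)
t=5.000: state=(8.007)
t=5.500: state=(8.012)
t=6.000: state=(8.015)
t=6.500: state=(8.017)
t=7.000: state=(8.018)
t=7.080: state=(8.018)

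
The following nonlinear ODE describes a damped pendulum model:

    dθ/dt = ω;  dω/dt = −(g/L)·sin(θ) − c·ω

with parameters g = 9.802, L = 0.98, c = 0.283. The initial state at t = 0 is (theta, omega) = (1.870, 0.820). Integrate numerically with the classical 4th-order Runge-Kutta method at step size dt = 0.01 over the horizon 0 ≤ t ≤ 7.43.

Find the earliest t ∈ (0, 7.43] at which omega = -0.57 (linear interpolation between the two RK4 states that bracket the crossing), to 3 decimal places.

t = 0.146

t=0.000: state=(1.870, 0.820)
step 1 (dt=0.01): k1=(0.820, -9.790), k2=(0.771, -9.764), k3=(0.771, -9.764), k4=(0.722, -9.739); state += dt/6·(k1+2k2+2k3+k4)
t=0.010: state=(1.878, 0.722)
t=0.020: state=(1.884, 0.625)
t=0.030: state=(1.890, 0.529)
t=0.140: state=(1.891, -0.513)
next step: t=0.150: state=(1.885, -0.606) — omega has crossed -0.57
linear interpolation between t=0.140 (-0.51275) and t=0.150 (-0.60620) → t≈0.146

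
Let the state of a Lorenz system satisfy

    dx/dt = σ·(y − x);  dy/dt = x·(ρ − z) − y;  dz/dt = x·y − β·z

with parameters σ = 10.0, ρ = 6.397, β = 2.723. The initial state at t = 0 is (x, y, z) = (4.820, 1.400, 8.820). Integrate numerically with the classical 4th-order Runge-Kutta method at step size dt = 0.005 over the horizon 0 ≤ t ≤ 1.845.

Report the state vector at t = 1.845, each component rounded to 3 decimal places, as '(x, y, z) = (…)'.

(x, y, z) = (2.934, 2.798, 5.228)

t=0.000: state=(4.820, 1.400, 8.820)
step 1 (dt=0.005): k1=(-34.200, -13.079, -17.269), k2=(-33.672, -12.635, -17.426), k3=(-33.674, -12.637, -17.418), k4=(-33.148, -12.203, -17.561); state += dt/6·(k1+2k2+2k3+k4)
t=0.005: state=(4.652, 1.337, 8.733)
t=0.010: state=(4.489, 1.278, 8.644)
t=0.015: state=(4.331, 1.223, 8.555)
continuing one RK4 step at a time; state shown every 20 steps (Δt=0.1):
t=0.100: state=(2.362, 0.742, 7.016)
t=0.200: state=(1.307, 0.693, 5.449)
t=0.300: state=(0.950, 0.789, 4.219)
t=0.400: state=(0.903, 0.945, 3.283)
t=0.500: state=(1.008, 1.170, 2.588)
t=0.600: state=(1.222, 1.489, 2.101)
t=0.700: state=(1.547, 1.933, 1.808)
t=0.800: state=(2.003, 2.531, 1.725)
t=0.900: state=(2.610, 3.297, 1.907)
t=1.000: state=(3.368, 4.187, 2.442)
t=1.100: state=(4.210, 5.045, 3.414)
t=1.200: state=(4.958, 5.573, 4.772)
t=1.300: state=(5.348, 5.480, 6.176)
t=1.400: state=(5.204, 4.802, 7.107)
t=1.500: state=(4.630, 3.940, 7.292)
t=1.600: state=(3.931, 3.268, 6.887)
t=1.700: state=(3.361, 2.900, 6.213)
t=1.800: state=(3.016, 2.786, 5.513)
t=1.845: state=(2.934, 2.798, 5.228)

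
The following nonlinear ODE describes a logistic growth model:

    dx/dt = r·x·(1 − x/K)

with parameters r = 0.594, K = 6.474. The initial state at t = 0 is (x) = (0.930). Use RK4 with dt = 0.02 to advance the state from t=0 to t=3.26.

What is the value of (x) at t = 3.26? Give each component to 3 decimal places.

(x) = (3.481)

t=0.000: state=(0.930)
step 1 (dt=0.02): k1=(0.473), k2=(0.475), k3=(0.475), k4=(0.477); state += dt/6·(k1+2k2+2k3+k4)
t=0.020: state=(0.940)
t=0.040: state=(0.949)
t=0.060: state=(0.959)
continuing one RK4 step at a time; state shown every 10 steps (Δt=0.2):
t=0.200: state=(1.029)
t=0.400: state=(1.136)
t=0.600: state=(1.251)
t=0.800: state=(1.376)
t=1.000: state=(1.509)
t=1.200: state=(1.650)
t=1.400: state=(1.801)
t=1.600: state=(1.959)
t=1.800: state=(2.125)
t=2.000: state=(2.298)
t=2.200: state=(2.477)
t=2.400: state=(2.661)
t=2.600: state=(2.849)
t=2.800: state=(3.040)
t=3.000: state=(3.232)
t=3.200: state=(3.424)
t=3.260: state=(3.481)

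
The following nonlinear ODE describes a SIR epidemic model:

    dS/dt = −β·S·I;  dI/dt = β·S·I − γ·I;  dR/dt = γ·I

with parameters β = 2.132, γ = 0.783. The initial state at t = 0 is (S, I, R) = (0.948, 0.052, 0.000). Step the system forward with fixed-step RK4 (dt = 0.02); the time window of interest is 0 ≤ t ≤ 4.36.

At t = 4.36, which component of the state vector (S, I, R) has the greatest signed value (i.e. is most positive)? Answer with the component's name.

largest component: R

t=0.000: state=(0.948, 0.052, 0.000)
step 1 (dt=0.02): k1=(-0.105, 0.064, 0.041), k2=(-0.106, 0.065, 0.041), k3=(-0.106, 0.065, 0.041), k4=(-0.107, 0.066, 0.042); state += dt/6·(k1+2k2+2k3+k4)
t=0.020: state=(0.946, 0.053, 0.001)
t=0.040: state=(0.944, 0.055, 0.002)
t=0.060: state=(0.941, 0.056, 0.003)
continuing one RK4 step at a time; state shown every 10 steps (Δt=0.2):
t=0.200: state=(0.924, 0.066, 0.009)
t=0.400: state=(0.896, 0.084, 0.021)
t=0.600: state=(0.861, 0.104, 0.036)
t=0.800: state=(0.819, 0.127, 0.054)
t=1.000: state=(0.772, 0.153, 0.076)
t=1.200: state=(0.719, 0.179, 0.101)
t=1.400: state=(0.662, 0.206, 0.132)
t=1.600: state=(0.603, 0.231, 0.166)
t=1.800: state=(0.544, 0.252, 0.204)
t=2.000: state=(0.487, 0.268, 0.245)
t=2.200: state=(0.433, 0.279, 0.288)
t=2.400: state=(0.384, 0.284, 0.332)
t=2.600: state=(0.340, 0.283, 0.376)
t=2.800: state=(0.302, 0.278, 0.420)
t=3.000: state=(0.269, 0.268, 0.463)
t=3.200: state=(0.240, 0.256, 0.504)
t=3.400: state=(0.216, 0.241, 0.543)
t=3.600: state=(0.196, 0.225, 0.579)
t=3.800: state=(0.178, 0.208, 0.613)
t=4.000: state=(0.164, 0.191, 0.645)
t=4.200: state=(0.152, 0.175, 0.673)
t=4.360: state=(0.143, 0.162, 0.694)
compare at T: S=0.143, I=0.162, R=0.694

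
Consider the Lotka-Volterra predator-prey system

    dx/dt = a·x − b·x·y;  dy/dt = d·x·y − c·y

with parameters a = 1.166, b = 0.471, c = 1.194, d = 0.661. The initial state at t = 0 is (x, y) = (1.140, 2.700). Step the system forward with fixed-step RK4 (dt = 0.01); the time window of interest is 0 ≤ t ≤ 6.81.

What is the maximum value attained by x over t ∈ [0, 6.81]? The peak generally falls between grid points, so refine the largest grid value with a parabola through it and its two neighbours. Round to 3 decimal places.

max x = 2.713

t=0.000: state=(1.140, 2.700)
step 1 (dt=0.01): k1=(-0.120, -1.189), k2=(-0.117, -1.188), k3=(-0.117, -1.188), k4=(-0.114, -1.186); state += dt/6·(k1+2k2+2k3+k4)
t=0.010: state=(1.139, 2.688)
t=0.020: state=(1.138, 2.676)
t=0.030: state=(1.137, 2.664)
continuing one RK4 step at a time; state shown every 25 steps (Δt=0.25):
t=0.250: state=(1.129, 2.415)
t=0.500: state=(1.155, 2.163)
t=0.750: state=(1.214, 1.951)
t=1.000: state=(1.305, 1.781)
t=1.250: state=(1.427, 1.656)
t=1.500: state=(1.580, 1.574)
t=1.750: state=(1.761, 1.539)
t=2.000: state=(1.966, 1.553)
t=2.250: state=(2.184, 1.623)
t=2.500: state=(2.397, 1.759)
t=2.750: state=(2.578, 1.969)
t=3.000: state=(2.692, 2.261)
t=3.250: state=(2.704, 2.624)
t=3.500: state=(2.596, 3.022)
t=3.750: state=(2.381, 3.386)
t=4.000: state=(2.104, 3.641)
t=4.250: state=(1.821, 3.735)
t=4.500: state=(1.574, 3.666)
t=4.750: state=(1.383, 3.470)
t=5.000: state=(1.249, 3.197)
t=5.250: state=(1.168, 2.894)
t=5.500: state=(1.132, 2.595)
t=5.750: state=(1.134, 2.321)
t=6.000: state=(1.172, 2.083)
t=6.250: state=(1.242, 1.885)
t=6.500: state=(1.345, 1.732)
t=6.750: state=(1.478, 1.621)
t=6.810: state=(1.514, 1.602)
largest grid value and its neighbours: x(3.140)=2.71284, x(3.150)=2.71298, x(3.160)=2.71293
parabola through these three points peaks at t≈3.152 with x≈2.71299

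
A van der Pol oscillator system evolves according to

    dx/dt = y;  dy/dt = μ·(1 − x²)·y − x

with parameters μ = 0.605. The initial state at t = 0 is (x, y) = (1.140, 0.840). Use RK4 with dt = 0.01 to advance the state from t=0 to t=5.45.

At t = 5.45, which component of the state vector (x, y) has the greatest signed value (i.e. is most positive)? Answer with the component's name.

t=0.000: state=(1.140, 0.840)
step 1 (dt=0.01): k1=(0.840, -1.292), k2=(0.834, -1.300), k3=(0.833, -1.300), k4=(0.827, -1.308); state += dt/6·(k1+2k2+2k3+k4)
t=0.010: state=(1.148, 0.827)
t=0.020: state=(1.157, 0.814)
t=0.030: state=(1.165, 0.801)
continuing one RK4 step at a time; state shown every 20 steps (Δt=0.2):
t=0.200: state=(1.280, 0.557)
t=0.400: state=(1.362, 0.256)
t=0.600: state=(1.384, -0.032)
t=0.800: state=(1.351, -0.289)
t=1.000: state=(1.270, -0.517)
t=1.200: state=(1.146, -0.724)
t=1.400: state=(0.981, -0.924)
t=1.600: state=(0.776, -1.129)
t=1.800: state=(0.529, -1.345)
t=2.000: state=(0.237, -1.572)
t=2.200: state=(-0.099, -1.787)
t=2.400: state=(-0.473, -1.935)
t=2.600: state=(-0.863, -1.929)
t=2.800: state=(-1.229, -1.695)
t=3.000: state=(-1.527, -1.255)
t=3.200: state=(-1.726, -0.730)
t=3.400: state=(-1.822, -0.248)
t=3.600: state=(-1.832, 0.132)
t=3.800: state=(-1.776, 0.417)
t=4.000: state=(-1.669, 0.636)
t=4.200: state=(-1.524, 0.819)
t=4.400: state=(-1.343, 0.991)
t=4.600: state=(-1.127, 1.169)
t=4.800: state=(-0.873, 1.369)
t=5.000: state=(-0.577, 1.598)
t=5.200: state=(-0.232, 1.853)
t=5.400: state=(0.163, 2.096)
t=5.450: state=(0.269, 2.147)
compare at T: x=0.269, y=2.147

largest component: y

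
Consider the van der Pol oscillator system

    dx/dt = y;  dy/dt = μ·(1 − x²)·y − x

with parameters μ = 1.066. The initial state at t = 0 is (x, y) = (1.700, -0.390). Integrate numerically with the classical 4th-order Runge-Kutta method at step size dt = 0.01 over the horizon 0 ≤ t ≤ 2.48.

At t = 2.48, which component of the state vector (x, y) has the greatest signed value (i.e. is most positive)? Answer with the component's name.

largest component: y

t=0.000: state=(1.700, -0.390)
step 1 (dt=0.01): k1=(-0.390, -0.914), k2=(-0.395, -0.906), k3=(-0.395, -0.906), k4=(-0.399, -0.898); state += dt/6·(k1+2k2+2k3+k4)
t=0.010: state=(1.696, -0.399)
t=0.020: state=(1.692, -0.408)
t=0.030: state=(1.688, -0.417)
continuing one RK4 step at a time; state shown every 10 steps (Δt=0.1):
t=0.100: state=(1.657, -0.474)
t=0.200: state=(1.606, -0.547)
t=0.300: state=(1.548, -0.613)
t=0.400: state=(1.483, -0.675)
t=0.500: state=(1.413, -0.737)
t=0.600: state=(1.336, -0.802)
t=0.700: state=(1.252, -0.871)
t=0.800: state=(1.161, -0.948)
t=0.900: state=(1.062, -1.034)
t=1.000: state=(0.954, -1.133)
t=1.100: state=(0.835, -1.248)
t=1.200: state=(0.704, -1.382)
t=1.300: state=(0.558, -1.538)
t=1.400: state=(0.395, -1.720)
t=1.500: state=(0.213, -1.926)
t=1.600: state=(0.009, -2.151)
t=1.700: state=(-0.217, -2.379)
t=1.800: state=(-0.465, -2.577)
t=1.900: state=(-0.730, -2.697)
t=2.000: state=(-1.000, -2.681)
t=2.100: state=(-1.260, -2.490)
t=2.200: state=(-1.492, -2.129)
t=2.300: state=(-1.682, -1.662)
t=2.400: state=(-1.824, -1.173)
t=2.480: state=(-1.903, -0.815)
compare at T: x=-1.903, y=-0.815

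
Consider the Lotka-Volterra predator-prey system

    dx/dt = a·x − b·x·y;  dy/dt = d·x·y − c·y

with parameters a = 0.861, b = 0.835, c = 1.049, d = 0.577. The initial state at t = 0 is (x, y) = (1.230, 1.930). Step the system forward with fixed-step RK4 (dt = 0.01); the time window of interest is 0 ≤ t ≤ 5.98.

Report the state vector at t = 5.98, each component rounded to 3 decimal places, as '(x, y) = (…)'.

t=0.000: state=(1.230, 1.930)
step 1 (dt=0.01): k1=(-0.923, -0.655), k2=(-0.916, -0.659), k3=(-0.916, -0.659), k4=(-0.910, -0.663); state += dt/6·(k1+2k2+2k3+k4)
t=0.010: state=(1.221, 1.923)
t=0.020: state=(1.212, 1.917)
t=0.030: state=(1.203, 1.910)
continuing one RK4 step at a time; state shown every 20 steps (Δt=0.2):
t=0.200: state=(1.071, 1.786)
t=0.400: state=(0.957, 1.627)
t=0.600: state=(0.878, 1.466)
t=0.800: state=(0.827, 1.311)
t=1.000: state=(0.799, 1.167)
t=1.200: state=(0.790, 1.037)
t=1.400: state=(0.797, 0.921)
t=1.600: state=(0.819, 0.820)
t=1.800: state=(0.854, 0.732)
t=2.000: state=(0.904, 0.657)
t=2.200: state=(0.968, 0.593)
t=2.400: state=(1.046, 0.540)
t=2.600: state=(1.139, 0.496)
t=2.800: state=(1.250, 0.462)
t=3.000: state=(1.377, 0.436)
t=3.200: state=(1.524, 0.418)
t=3.400: state=(1.690, 0.407)
t=3.600: state=(1.876, 0.406)
t=3.800: state=(2.081, 0.413)
t=4.000: state=(2.305, 0.431)
t=4.200: state=(2.541, 0.463)
t=4.400: state=(2.784, 0.510)
t=4.600: state=(3.021, 0.578)
t=4.800: state=(3.234, 0.672)
t=5.000: state=(3.399, 0.800)
t=5.200: state=(3.486, 0.966)
t=5.400: state=(3.467, 1.171)
t=5.600: state=(3.322, 1.406)
t=5.800: state=(3.057, 1.649)
t=5.980: state=(2.744, 1.846)

(x, y) = (2.744, 1.846)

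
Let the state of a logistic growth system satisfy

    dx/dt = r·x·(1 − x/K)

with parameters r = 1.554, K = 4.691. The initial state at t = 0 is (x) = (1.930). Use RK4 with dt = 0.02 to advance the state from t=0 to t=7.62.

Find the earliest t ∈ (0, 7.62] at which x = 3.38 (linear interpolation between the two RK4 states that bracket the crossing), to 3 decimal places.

t=0.000: state=(1.930)
step 1 (dt=0.02): k1=(1.765), k2=(1.770), k3=(1.770), k4=(1.775); state += dt/6·(k1+2k2+2k3+k4)
t=0.020: state=(1.965)
t=0.040: state=(2.001)
t=0.060: state=(2.037)
continuing one RK4 step at a time; state shown every 25 steps (Δt=0.5):
t=0.500: state=(2.830)
t=0.820: state=(3.351)
next step: t=0.840: state=(3.380) — x has crossed 3.38
linear interpolation between t=0.820 (3.35063) and t=0.840 (3.38019) → t≈0.840

t = 0.840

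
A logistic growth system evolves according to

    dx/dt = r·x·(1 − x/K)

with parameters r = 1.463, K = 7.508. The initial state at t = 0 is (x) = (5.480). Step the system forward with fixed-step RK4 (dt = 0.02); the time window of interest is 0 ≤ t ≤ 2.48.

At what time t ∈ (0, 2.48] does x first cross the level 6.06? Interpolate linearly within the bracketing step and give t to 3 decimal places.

t=0.000: state=(5.480)
step 1 (dt=0.02): k1=(2.166), k2=(2.151), k3=(2.151), k4=(2.136); state += dt/6·(k1+2k2+2k3+k4)
t=0.020: state=(5.523)
t=0.040: state=(5.565)
t=0.060: state=(5.607)
continuing one RK4 step at a time; state shown every 5 steps (Δt=0.1):
t=0.100: state=(5.689)
t=0.200: state=(5.883)
t=0.280: state=(6.027)
next step: t=0.300: state=(6.062) — x has crossed 6.06
linear interpolation between t=0.280 (6.02719) and t=0.300 (6.06167) → t≈0.299

t = 0.299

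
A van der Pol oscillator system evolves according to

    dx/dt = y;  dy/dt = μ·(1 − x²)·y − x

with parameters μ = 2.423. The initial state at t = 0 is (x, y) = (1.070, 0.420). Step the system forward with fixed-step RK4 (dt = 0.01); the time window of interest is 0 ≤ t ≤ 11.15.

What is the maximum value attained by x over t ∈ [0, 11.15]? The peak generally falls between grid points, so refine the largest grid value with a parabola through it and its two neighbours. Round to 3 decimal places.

t=0.000: state=(1.070, 0.420)
step 1 (dt=0.01): k1=(0.420, -1.217), k2=(0.414, -1.222), k3=(0.414, -1.222), k4=(0.408, -1.226); state += dt/6·(k1+2k2+2k3+k4)
t=0.010: state=(1.074, 0.408)
t=0.020: state=(1.078, 0.395)
t=0.030: state=(1.082, 0.383)
continuing one RK4 step at a time; state shown every 50 steps (Δt=0.5):
t=0.500: state=(1.127, -0.170)
t=1.000: state=(0.921, -0.666)
t=1.500: state=(0.373, -1.750)
t=2.000: state=(-1.185, -3.994)
t=2.500: state=(-1.995, -0.004)
t=3.000: state=(-1.892, 0.283)
t=3.500: state=(-1.738, 0.333)
t=4.000: state=(-1.556, 0.401)
t=4.500: state=(-1.327, 0.526)
t=5.000: state=(-1.002, 0.827)
t=5.500: state=(-0.379, 1.934)
t=6.000: state=(1.303, 4.006)
t=6.500: state=(2.021, -0.057)
t=7.000: state=(1.911, -0.281)
t=7.500: state=(1.759, -0.327)
t=8.000: state=(1.581, -0.390)
t=8.500: state=(1.361, -0.504)
t=9.000: state=(1.054, -0.767)
t=9.500: state=(0.497, -1.676)
t=10.000: state=(-1.030, -4.324)
t=10.500: state=(-2.021, -0.077)
t=11.000: state=(-1.929, 0.274)
t=11.150: state=(-1.887, 0.289)
largest grid value and its neighbours: x(6.460)=2.02202, x(6.470)=2.02209, x(6.480)=2.02196
parabola through these three points peaks at t≈6.468 with x≈2.02209

max x = 2.022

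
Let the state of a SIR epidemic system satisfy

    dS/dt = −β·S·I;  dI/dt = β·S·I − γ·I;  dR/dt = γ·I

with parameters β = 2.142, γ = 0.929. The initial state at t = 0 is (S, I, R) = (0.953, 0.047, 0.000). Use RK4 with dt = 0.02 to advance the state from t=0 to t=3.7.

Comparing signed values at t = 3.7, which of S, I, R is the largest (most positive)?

largest component: R

t=0.000: state=(0.953, 0.047, 0.000)
step 1 (dt=0.02): k1=(-0.096, 0.052, 0.044), k2=(-0.097, 0.053, 0.044), k3=(-0.097, 0.053, 0.044), k4=(-0.098, 0.053, 0.045); state += dt/6·(k1+2k2+2k3+k4)
t=0.020: state=(0.951, 0.048, 0.001)
t=0.040: state=(0.949, 0.049, 0.002)
t=0.060: state=(0.947, 0.050, 0.003)
continuing one RK4 step at a time; state shown every 10 steps (Δt=0.2):
t=0.200: state=(0.932, 0.058, 0.010)
t=0.400: state=(0.906, 0.072, 0.022)
t=0.600: state=(0.876, 0.088, 0.037)
t=0.800: state=(0.840, 0.105, 0.055)
t=1.000: state=(0.800, 0.124, 0.076)
t=1.200: state=(0.756, 0.144, 0.101)
t=1.400: state=(0.708, 0.163, 0.129)
t=1.600: state=(0.657, 0.182, 0.161)
t=1.800: state=(0.606, 0.198, 0.197)
t=2.000: state=(0.555, 0.211, 0.234)
t=2.200: state=(0.506, 0.219, 0.275)
t=2.400: state=(0.460, 0.224, 0.316)
t=2.600: state=(0.418, 0.225, 0.358)
t=2.800: state=(0.380, 0.221, 0.399)
t=3.000: state=(0.346, 0.215, 0.440)
t=3.200: state=(0.316, 0.205, 0.479)
t=3.400: state=(0.290, 0.194, 0.516)
t=3.600: state=(0.268, 0.182, 0.551)
t=3.700: state=(0.258, 0.175, 0.567)
compare at T: S=0.258, I=0.175, R=0.567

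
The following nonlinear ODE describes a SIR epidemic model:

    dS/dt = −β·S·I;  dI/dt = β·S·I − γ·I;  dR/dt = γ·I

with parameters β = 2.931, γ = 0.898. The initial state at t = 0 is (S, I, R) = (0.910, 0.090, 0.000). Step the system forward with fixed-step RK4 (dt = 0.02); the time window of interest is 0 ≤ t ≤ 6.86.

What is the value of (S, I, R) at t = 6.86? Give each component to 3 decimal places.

t=0.000: state=(0.910, 0.090, 0.000)
step 1 (dt=0.02): k1=(-0.240, 0.159, 0.081), k2=(-0.244, 0.161, 0.082), k3=(-0.244, 0.161, 0.082), k4=(-0.247, 0.164, 0.084); state += dt/6·(k1+2k2+2k3+k4)
t=0.020: state=(0.905, 0.093, 0.002)
t=0.040: state=(0.900, 0.097, 0.003)
t=0.060: state=(0.895, 0.100, 0.005)
continuing one RK4 step at a time; state shown every 25 steps (Δt=0.5):
t=0.500: state=(0.743, 0.195, 0.062)
t=1.000: state=(0.510, 0.313, 0.177)
t=1.500: state=(0.308, 0.360, 0.332)
t=2.000: state=(0.185, 0.327, 0.488)
t=2.500: state=(0.120, 0.259, 0.620)
t=3.000: state=(0.086, 0.192, 0.721)
t=3.500: state=(0.068, 0.137, 0.795)
t=4.000: state=(0.057, 0.096, 0.847)
t=4.500: state=(0.051, 0.066, 0.883)
t=5.000: state=(0.047, 0.045, 0.908)
t=5.500: state=(0.045, 0.031, 0.924)
t=6.000: state=(0.043, 0.021, 0.936)
t=6.500: state=(0.042, 0.014, 0.944)
t=6.860: state=(0.041, 0.011, 0.948)

(S, I, R) = (0.041, 0.011, 0.948)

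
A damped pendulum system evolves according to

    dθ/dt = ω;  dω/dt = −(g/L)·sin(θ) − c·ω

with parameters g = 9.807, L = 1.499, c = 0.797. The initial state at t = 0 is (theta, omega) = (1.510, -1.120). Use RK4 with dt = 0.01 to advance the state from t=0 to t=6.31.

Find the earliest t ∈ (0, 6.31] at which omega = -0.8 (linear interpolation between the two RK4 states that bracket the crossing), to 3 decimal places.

t = 1.075

t=0.000: state=(1.510, -1.120)
step 1 (dt=0.01): k1=(-1.120, -5.638), k2=(-1.148, -5.613), k3=(-1.148, -5.613), k4=(-1.176, -5.588); state += dt/6·(k1+2k2+2k3+k4)
t=0.010: state=(1.499, -1.176)
t=0.020: state=(1.486, -1.232)
t=0.030: state=(1.474, -1.287)
continuing one RK4 step at a time; state shown every 25 steps (Δt=0.25):
t=0.250: state=(1.069, -2.338)
t=0.500: state=(0.396, -2.889)
t=0.750: state=(-0.288, -2.414)
t=1.000: state=(-0.749, -1.208)
t=1.070: state=(-0.820, -0.827)
next step: t=1.080: state=(-0.828, -0.773) — omega has crossed -0.8
linear interpolation between t=1.070 (-0.82707) and t=1.080 (-0.77267) → t≈1.075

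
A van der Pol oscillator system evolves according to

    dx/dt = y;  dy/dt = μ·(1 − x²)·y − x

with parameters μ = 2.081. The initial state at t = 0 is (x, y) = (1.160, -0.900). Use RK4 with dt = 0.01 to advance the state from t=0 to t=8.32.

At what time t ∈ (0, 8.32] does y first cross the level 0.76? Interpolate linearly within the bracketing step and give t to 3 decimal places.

t=0.000: state=(1.160, -0.900)
step 1 (dt=0.01): k1=(-0.900, -0.513), k2=(-0.903, -0.526), k3=(-0.903, -0.526), k4=(-0.905, -0.539); state += dt/6·(k1+2k2+2k3+k4)
t=0.010: state=(1.151, -0.905)
t=0.020: state=(1.142, -0.911)
t=0.030: state=(1.133, -0.917)
continuing one RK4 step at a time; state shown every 50 steps (Δt=0.5):
t=0.500: state=(0.578, -1.611)
t=1.000: state=(-0.779, -3.976)
t=1.500: state=(-2.014, -0.420)
t=2.000: state=(-1.966, 0.290)
t=2.500: state=(-1.801, 0.360)
t=3.000: state=(-1.604, 0.433)
t=3.500: state=(-1.359, 0.564)
t=3.870: state=(-1.119, 0.755)
next step: t=3.880: state=(-1.111, 0.762) — y has crossed 0.76
linear interpolation between t=3.870 (0.75507) and t=3.880 (0.76238) → t≈3.877

t = 3.877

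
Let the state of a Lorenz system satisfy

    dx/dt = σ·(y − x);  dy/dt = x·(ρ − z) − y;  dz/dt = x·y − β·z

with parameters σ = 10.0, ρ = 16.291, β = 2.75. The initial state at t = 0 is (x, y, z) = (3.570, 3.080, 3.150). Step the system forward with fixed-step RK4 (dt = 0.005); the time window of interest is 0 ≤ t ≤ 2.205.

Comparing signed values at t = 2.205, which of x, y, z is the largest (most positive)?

t=0.000: state=(3.570, 3.080, 3.150)
step 1 (dt=0.005): k1=(-4.900, 43.833, 2.333), k2=(-3.682, 43.542, 2.669), k3=(-3.719, 43.580, 2.674), k4=(-2.535, 43.324, 3.013); state += dt/6·(k1+2k2+2k3+k4)
t=0.005: state=(3.551, 3.298, 3.163)
t=0.010: state=(3.544, 3.513, 3.180)
t=0.015: state=(3.548, 3.728, 3.200)
continuing one RK4 step at a time; state shown every 20 steps (Δt=0.1):
t=0.100: state=(4.876, 7.590, 4.313)
t=0.200: state=(8.572, 12.914, 9.488)
t=0.300: state=(11.909, 12.994, 20.037)
t=0.400: state=(9.563, 4.537, 23.929)
t=0.500: state=(4.480, 0.269, 19.382)
t=0.600: state=(1.629, -0.028, 14.723)
t=0.700: state=(0.698, 0.294, 11.193)
t=0.800: state=(0.564, 0.630, 8.526)
t=0.900: state=(0.771, 1.117, 6.526)
t=1.000: state=(1.291, 2.023, 5.096)
t=1.100: state=(2.344, 3.796, 4.329)
t=1.200: state=(4.386, 7.118, 4.891)
t=1.300: state=(7.868, 11.941, 8.953)
t=1.400: state=(11.352, 13.206, 18.323)
t=1.500: state=(10.083, 5.979, 23.591)
t=1.600: state=(5.338, 1.002, 19.996)
t=1.700: state=(2.252, 0.363, 15.351)
t=1.800: state=(1.180, 0.731, 11.731)
t=1.900: state=(1.087, 1.277, 9.004)
t=2.000: state=(1.507, 2.165, 7.031)
t=2.100: state=(2.473, 3.805, 5.854)
t=2.200: state=(4.320, 6.762, 6.013)
t=2.205: state=(4.444, 6.952, 6.081)
compare at T: x=4.444, y=6.952, z=6.081

largest component: y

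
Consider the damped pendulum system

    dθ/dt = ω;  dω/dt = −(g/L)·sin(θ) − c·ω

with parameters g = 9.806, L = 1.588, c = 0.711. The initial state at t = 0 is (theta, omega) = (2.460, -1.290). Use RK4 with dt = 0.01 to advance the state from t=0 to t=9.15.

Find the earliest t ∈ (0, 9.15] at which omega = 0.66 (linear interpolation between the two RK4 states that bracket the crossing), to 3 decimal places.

t=0.000: state=(2.460, -1.290)
step 1 (dt=0.01): k1=(-1.290, -2.973), k2=(-1.305, -2.994), k3=(-1.305, -2.994), k4=(-1.320, -3.014); state += dt/6·(k1+2k2+2k3+k4)
t=0.010: state=(2.447, -1.320)
t=0.020: state=(2.434, -1.350)
t=0.030: state=(2.420, -1.381)
continuing one RK4 step at a time; state shown every 50 steps (Δt=0.5):
t=0.500: state=(1.364, -3.186)
t=1.000: state=(-0.412, -3.152)
t=1.500: state=(-1.246, -0.107)
t=1.630: state=(-1.211, 0.627)
next step: t=1.640: state=(-1.205, 0.680) — omega has crossed 0.66
linear interpolation between t=1.630 (0.62694) and t=1.640 (0.68002) → t≈1.636

t = 1.636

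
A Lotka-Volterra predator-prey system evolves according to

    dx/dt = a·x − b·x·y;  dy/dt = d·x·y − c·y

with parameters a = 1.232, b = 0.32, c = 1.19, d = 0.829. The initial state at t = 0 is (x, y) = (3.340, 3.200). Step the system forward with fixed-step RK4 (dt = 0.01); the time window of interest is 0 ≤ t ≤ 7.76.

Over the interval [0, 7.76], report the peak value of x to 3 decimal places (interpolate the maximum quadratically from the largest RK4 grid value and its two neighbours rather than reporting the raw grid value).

t=0.000: state=(3.340, 3.200)
step 1 (dt=0.01): k1=(0.695, 5.052), k2=(0.668, 5.102), k3=(0.668, 5.102), k4=(0.641, 5.151); state += dt/6·(k1+2k2+2k3+k4)
t=0.010: state=(3.347, 3.251)
t=0.020: state=(3.353, 3.303)
t=0.030: state=(3.358, 3.356)
continuing one RK4 step at a time; state shown every 50 steps (Δt=0.5):
t=0.500: state=(2.848, 6.763)
t=1.000: state=(1.416, 8.955)
t=1.500: state=(0.686, 7.436)
t=2.000: state=(0.466, 5.155)
t=2.500: state=(0.438, 3.414)
t=3.000: state=(0.518, 2.288)
t=3.500: state=(0.705, 1.619)
t=4.000: state=(1.039, 1.274)
t=4.500: state=(1.585, 1.201)
t=5.000: state=(2.381, 1.494)
t=5.500: state=(3.221, 2.656)
t=6.000: state=(3.129, 5.779)
t=6.500: state=(1.725, 8.838)
t=7.000: state=(0.797, 7.977)
t=7.500: state=(0.495, 5.677)
t=7.760: state=(0.445, 4.606)
largest grid value and its neighbours: x(5.730)=3.38158, x(5.740)=3.38171, x(5.750)=3.38117
parabola through these three points peaks at t≈5.737 with x≈3.38174

max x = 3.382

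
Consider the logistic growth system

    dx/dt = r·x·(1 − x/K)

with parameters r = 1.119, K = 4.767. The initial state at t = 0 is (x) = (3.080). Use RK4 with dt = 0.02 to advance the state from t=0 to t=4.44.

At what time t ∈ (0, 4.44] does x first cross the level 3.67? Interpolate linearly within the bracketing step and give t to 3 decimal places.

t=0.000: state=(3.080)
step 1 (dt=0.02): k1=(1.220), k2=(1.216), k3=(1.216), k4=(1.212); state += dt/6·(k1+2k2+2k3+k4)
t=0.020: state=(3.104)
t=0.040: state=(3.128)
t=0.060: state=(3.152)
continuing one RK4 step at a time; state shown every 10 steps (Δt=0.2):
t=0.200: state=(3.315)
t=0.400: state=(3.531)
t=0.540: state=(3.669)
next step: t=0.560: state=(3.688) — x has crossed 3.67
linear interpolation between t=0.540 (3.66884) and t=0.560 (3.68764) → t≈0.541

t = 0.541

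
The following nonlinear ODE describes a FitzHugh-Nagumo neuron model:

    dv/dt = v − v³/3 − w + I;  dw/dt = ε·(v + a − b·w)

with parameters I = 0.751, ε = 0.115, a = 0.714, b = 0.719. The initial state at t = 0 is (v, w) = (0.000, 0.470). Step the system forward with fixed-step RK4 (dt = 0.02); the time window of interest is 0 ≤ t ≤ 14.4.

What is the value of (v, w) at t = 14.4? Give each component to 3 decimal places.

t=0.000: state=(0.000, 0.470)
step 1 (dt=0.02): k1=(0.281, 0.043), k2=(0.283, 0.044), k3=(0.283, 0.044), k4=(0.286, 0.044); state += dt/6·(k1+2k2+2k3+k4)
t=0.020: state=(0.006, 0.471)
t=0.040: state=(0.011, 0.472)
t=0.060: state=(0.017, 0.473)
continuing one RK4 step at a time; state shown every 25 steps (Δt=0.5):
t=0.500: state=(0.175, 0.496)
t=1.000: state=(0.437, 0.533)
t=1.500: state=(0.798, 0.586)
t=2.000: state=(1.190, 0.659)
t=2.500: state=(1.476, 0.748)
t=3.000: state=(1.605, 0.845)
t=3.500: state=(1.632, 0.943)
t=4.000: state=(1.611, 1.036)
t=4.500: state=(1.570, 1.124)
t=5.000: state=(1.520, 1.206)
t=5.500: state=(1.465, 1.281)
t=6.000: state=(1.407, 1.351)
t=6.500: state=(1.344, 1.414)
t=7.000: state=(1.278, 1.470)
t=7.500: state=(1.207, 1.521)
t=8.000: state=(1.128, 1.566)
t=8.500: state=(1.041, 1.603)
t=9.000: state=(0.939, 1.635)
t=9.500: state=(0.817, 1.658)
t=10.000: state=(0.662, 1.673)
t=10.500: state=(0.450, 1.677)
t=11.000: state=(0.134, 1.666)
t=11.500: state=(-0.363, 1.634)
t=12.000: state=(-1.068, 1.568)
t=12.500: state=(-1.674, 1.466)
t=13.000: state=(-1.906, 1.344)
t=13.500: state=(-1.938, 1.221)
t=14.000: state=(-1.913, 1.103)
t=14.400: state=(-1.883, 1.014)

(v, w) = (-1.883, 1.014)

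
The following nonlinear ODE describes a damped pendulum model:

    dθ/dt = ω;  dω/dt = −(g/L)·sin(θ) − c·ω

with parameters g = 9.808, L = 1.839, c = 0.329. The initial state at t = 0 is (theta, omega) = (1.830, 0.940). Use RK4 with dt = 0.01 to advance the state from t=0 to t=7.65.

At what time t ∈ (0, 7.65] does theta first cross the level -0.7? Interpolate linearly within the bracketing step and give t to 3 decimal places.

t = 1.337

t=0.000: state=(1.830, 0.940)
step 1 (dt=0.01): k1=(0.940, -5.464), k2=(0.913, -5.449), k3=(0.913, -5.449), k4=(0.886, -5.434); state += dt/6·(k1+2k2+2k3+k4)
t=0.010: state=(1.839, 0.886)
t=0.020: state=(1.848, 0.831)
t=0.030: state=(1.856, 0.777)
continuing one RK4 step at a time; state shown every 25 steps (Δt=0.25):
t=0.250: state=(1.901, -0.348)
t=0.500: state=(1.662, -1.562)
t=0.750: state=(1.126, -2.688)
t=1.000: state=(0.358, -3.327)
t=1.250: state=(-0.453, -2.989)
t=1.330: state=(-0.681, -2.684)
next step: t=1.340: state=(-0.708, -2.642) — theta has crossed -0.7
linear interpolation between t=1.330 (-0.68090) and t=1.340 (-0.70753) → t≈1.337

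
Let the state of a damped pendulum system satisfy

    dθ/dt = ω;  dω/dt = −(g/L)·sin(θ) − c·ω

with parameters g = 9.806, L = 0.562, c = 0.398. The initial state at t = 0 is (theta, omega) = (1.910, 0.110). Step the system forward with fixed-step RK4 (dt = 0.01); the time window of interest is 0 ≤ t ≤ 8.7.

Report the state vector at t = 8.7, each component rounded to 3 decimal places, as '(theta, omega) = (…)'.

t=0.000: state=(1.910, 0.110)
step 1 (dt=0.01): k1=(0.110, -16.498), k2=(0.028, -16.462), k3=(0.028, -16.464), k4=(-0.055, -16.431); state += dt/6·(k1+2k2+2k3+k4)
t=0.010: state=(1.910, -0.055)
t=0.020: state=(1.909, -0.219)
t=0.030: state=(1.906, -0.382)
continuing one RK4 step at a time; state shown every 50 steps (Δt=0.5):
t=0.500: state=(0.061, -6.275)
t=1.000: state=(-1.495, 1.107)
t=1.500: state=(0.551, 4.581)
t=2.000: state=(0.931, -3.117)
t=2.500: state=(-0.952, -1.806)
t=3.000: state=(-0.140, 3.908)
t=3.500: state=(0.852, -1.062)
t=4.000: state=(-0.509, -2.353)
t=4.500: state=(-0.310, 2.695)
t=5.000: state=(0.648, -0.164)
t=5.500: state=(-0.271, -2.074)
t=6.000: state=(-0.308, 1.830)
t=6.500: state=(0.474, 0.167)
t=7.000: state=(-0.150, -1.648)
t=7.500: state=(-0.260, 1.262)
t=8.000: state=(0.345, 0.259)
t=8.500: state=(-0.087, -1.263)
t=8.700: state=(-0.275, -0.519)

(theta, omega) = (-0.275, -0.519)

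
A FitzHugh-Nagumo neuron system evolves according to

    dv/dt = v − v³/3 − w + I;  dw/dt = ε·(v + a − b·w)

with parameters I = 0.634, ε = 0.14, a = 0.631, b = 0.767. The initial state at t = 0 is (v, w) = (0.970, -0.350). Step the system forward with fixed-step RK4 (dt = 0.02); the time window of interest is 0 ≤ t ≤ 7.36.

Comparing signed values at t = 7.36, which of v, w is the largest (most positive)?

t=0.000: state=(0.970, -0.350)
step 1 (dt=0.02): k1=(1.650, 0.262), k2=(1.648, 0.264), k3=(1.648, 0.264), k4=(1.645, 0.266); state += dt/6·(k1+2k2+2k3+k4)
t=0.020: state=(1.003, -0.345)
t=0.040: state=(1.036, -0.339)
t=0.060: state=(1.068, -0.334)
continuing one RK4 step at a time; state shown every 25 steps (Δt=0.5):
t=0.500: state=(1.664, -0.197)
t=1.000: state=(1.927, -0.019)
t=1.500: state=(1.950, 0.158)
t=2.000: state=(1.910, 0.324)
t=2.500: state=(1.854, 0.479)
t=3.000: state=(1.795, 0.621)
t=3.500: state=(1.734, 0.752)
t=4.000: state=(1.673, 0.872)
t=4.500: state=(1.610, 0.981)
t=5.000: state=(1.545, 1.080)
t=5.500: state=(1.479, 1.170)
t=6.000: state=(1.410, 1.250)
t=6.500: state=(1.338, 1.321)
t=7.000: state=(1.262, 1.384)
t=7.360: state=(1.203, 1.424)
compare at T: v=1.203, w=1.424

largest component: w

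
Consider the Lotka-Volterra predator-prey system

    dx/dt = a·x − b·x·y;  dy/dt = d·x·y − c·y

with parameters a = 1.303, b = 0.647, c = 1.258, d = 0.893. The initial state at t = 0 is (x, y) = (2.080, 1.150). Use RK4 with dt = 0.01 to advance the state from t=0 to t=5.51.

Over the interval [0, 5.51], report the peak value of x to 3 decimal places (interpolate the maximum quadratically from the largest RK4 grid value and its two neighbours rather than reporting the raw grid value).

max x = 2.569

t=0.000: state=(2.080, 1.150)
step 1 (dt=0.01): k1=(1.163, 0.689), k2=(1.161, 0.697), k3=(1.161, 0.697), k4=(1.160, 0.706); state += dt/6·(k1+2k2+2k3+k4)
t=0.010: state=(2.092, 1.157)
t=0.020: state=(2.103, 1.164)
t=0.030: state=(2.115, 1.171)
continuing one RK4 step at a time; state shown every 20 steps (Δt=0.2):
t=0.200: state=(2.302, 1.323)
t=0.400: state=(2.478, 1.578)
t=0.600: state=(2.566, 1.928)
t=0.800: state=(2.524, 2.367)
t=1.000: state=(2.338, 2.847)
t=1.200: state=(2.039, 3.277)
t=1.400: state=(1.697, 3.557)
t=1.600: state=(1.380, 3.637)
t=1.800: state=(1.124, 3.533)
t=2.000: state=(0.936, 3.299)
t=2.200: state=(0.808, 2.995)
t=2.400: state=(0.727, 2.669)
t=2.600: state=(0.682, 2.353)
t=2.800: state=(0.665, 2.062)
t=3.000: state=(0.672, 1.807)
t=3.200: state=(0.701, 1.587)
t=3.400: state=(0.750, 1.405)
t=3.600: state=(0.819, 1.256)
t=3.800: state=(0.911, 1.139)
t=4.000: state=(1.026, 1.053)
t=4.200: state=(1.167, 0.995)
t=4.400: state=(1.334, 0.967)
t=4.600: state=(1.527, 0.970)
t=4.800: state=(1.744, 1.010)
t=5.000: state=(1.977, 1.095)
t=5.200: state=(2.207, 1.238)
t=5.400: state=(2.409, 1.454)
t=5.510: state=(2.493, 1.611)
largest grid value and its neighbours: x(0.630)=2.56898, x(0.640)=2.56922, x(0.650)=2.56911
parabola through these three points peaks at t≈0.642 with x≈2.56922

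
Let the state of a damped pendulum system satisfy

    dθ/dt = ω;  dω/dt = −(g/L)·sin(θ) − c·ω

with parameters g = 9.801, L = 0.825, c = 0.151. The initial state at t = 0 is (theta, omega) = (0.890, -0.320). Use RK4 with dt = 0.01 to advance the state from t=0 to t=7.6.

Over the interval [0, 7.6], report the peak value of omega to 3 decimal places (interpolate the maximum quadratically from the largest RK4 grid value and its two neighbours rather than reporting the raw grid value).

t=0.000: state=(0.890, -0.320)
step 1 (dt=0.01): k1=(-0.320, -9.183), k2=(-0.366, -9.164), k3=(-0.366, -9.163), k4=(-0.412, -9.142); state += dt/6·(k1+2k2+2k3+k4)
t=0.010: state=(0.886, -0.412)
t=0.020: state=(0.882, -0.503)
t=0.030: state=(0.876, -0.593)
continuing one RK4 step at a time; state shown every 25 steps (Δt=0.25):
t=0.250: state=(0.545, -2.302)
t=0.500: state=(-0.137, -2.820)
t=0.750: state=(-0.703, -1.463)
t=1.000: state=(-0.804, 0.678)
t=1.250: state=(-0.401, 2.374)
t=1.500: state=(0.250, 2.504)
t=1.750: state=(0.711, 0.993)
t=2.000: state=(0.704, -1.030)
t=2.250: state=(0.251, -2.389)
t=2.500: state=(-0.352, -2.134)
t=2.750: state=(-0.700, -0.512)
t=3.000: state=(-0.589, 1.345)
t=3.250: state=(-0.101, 2.323)
t=3.500: state=(0.436, 1.715)
t=3.750: state=(0.666, 0.040)
t=4.000: state=(0.460, -1.596)
t=4.250: state=(-0.041, -2.165)
t=4.500: state=(-0.496, -1.261)
t=4.750: state=(-0.608, 0.400)
t=5.000: state=(-0.321, 1.759)
t=5.250: state=(0.169, 1.918)
t=5.500: state=(0.527, 0.790)
t=5.750: state=(0.527, -0.787)
t=6.000: state=(0.180, -1.817)
t=6.250: state=(-0.275, -1.595)
t=6.500: state=(-0.528, -0.326)
t=6.750: state=(-0.425, 1.099)
t=7.000: state=(-0.043, 1.766)
t=7.250: state=(0.354, 1.217)
t=7.500: state=(0.499, -0.108)
t=7.600: state=(0.461, -0.655)
largest grid value and its neighbours: omega(1.380)=2.68444, omega(1.390)=2.68666, omega(1.400)=2.68568
parabola through these three points peaks at t≈1.392 with omega≈2.68672

max omega = 2.687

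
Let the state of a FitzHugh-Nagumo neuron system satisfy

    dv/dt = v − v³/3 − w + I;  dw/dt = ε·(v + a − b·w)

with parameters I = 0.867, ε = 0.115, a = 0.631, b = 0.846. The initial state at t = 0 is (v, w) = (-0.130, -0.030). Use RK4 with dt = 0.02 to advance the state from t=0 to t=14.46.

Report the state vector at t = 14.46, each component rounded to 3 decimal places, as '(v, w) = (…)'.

t=0.000: state=(-0.130, -0.030)
step 1 (dt=0.02): k1=(0.768, 0.061), k2=(0.775, 0.061), k3=(0.775, 0.061), k4=(0.782, 0.062); state += dt/6·(k1+2k2+2k3+k4)
t=0.020: state=(-0.115, -0.029)
t=0.040: state=(-0.099, -0.028)
t=0.060: state=(-0.083, -0.026)
continuing one RK4 step at a time; state shown every 25 steps (Δt=0.5):
t=0.500: state=(0.355, 0.012)
t=1.000: state=(1.041, 0.086)
t=1.500: state=(1.642, 0.194)
t=2.000: state=(1.883, 0.321)
t=2.500: state=(1.918, 0.448)
t=3.000: state=(1.893, 0.569)
t=3.500: state=(1.853, 0.683)
t=4.000: state=(1.810, 0.789)
t=4.500: state=(1.766, 0.887)
t=5.000: state=(1.721, 0.978)
t=5.500: state=(1.676, 1.062)
t=6.000: state=(1.632, 1.140)
t=6.500: state=(1.587, 1.212)
t=7.000: state=(1.542, 1.277)
t=7.500: state=(1.496, 1.337)
t=8.000: state=(1.451, 1.392)
t=8.500: state=(1.404, 1.441)
t=9.000: state=(1.357, 1.486)
t=9.500: state=(1.309, 1.526)
t=10.000: state=(1.260, 1.561)
t=10.500: state=(1.209, 1.591)
t=11.000: state=(1.155, 1.617)
t=11.500: state=(1.099, 1.639)
t=12.000: state=(1.039, 1.657)
t=12.500: state=(0.974, 1.670)
t=13.000: state=(0.901, 1.679)
t=13.500: state=(0.818, 1.683)
t=14.000: state=(0.718, 1.682)
t=14.460: state=(0.605, 1.675)

(v, w) = (0.605, 1.675)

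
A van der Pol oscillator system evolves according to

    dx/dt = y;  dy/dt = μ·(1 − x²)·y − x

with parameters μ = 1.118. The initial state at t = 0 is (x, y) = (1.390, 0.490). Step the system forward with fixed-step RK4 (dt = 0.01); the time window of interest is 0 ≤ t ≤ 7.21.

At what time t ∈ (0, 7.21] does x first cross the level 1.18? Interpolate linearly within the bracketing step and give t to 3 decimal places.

t=0.000: state=(1.390, 0.490)
step 1 (dt=0.01): k1=(0.490, -1.901), k2=(0.480, -1.897), k3=(0.481, -1.897), k4=(0.471, -1.893); state += dt/6·(k1+2k2+2k3+k4)
t=0.010: state=(1.395, 0.471)
t=0.020: state=(1.399, 0.452)
t=0.030: state=(1.404, 0.433)
continuing one RK4 step at a time; state shown every 25 steps (Δt=0.25):
t=0.250: state=(1.456, 0.056)
t=0.500: state=(1.427, -0.271)
t=0.750: state=(1.328, -0.517)
t=0.980: state=(1.186, -0.715)
next step: t=0.990: state=(1.179, -0.723) — x has crossed 1.18
linear interpolation between t=0.980 (1.18584) and t=0.990 (1.17865) → t≈0.988

t = 0.988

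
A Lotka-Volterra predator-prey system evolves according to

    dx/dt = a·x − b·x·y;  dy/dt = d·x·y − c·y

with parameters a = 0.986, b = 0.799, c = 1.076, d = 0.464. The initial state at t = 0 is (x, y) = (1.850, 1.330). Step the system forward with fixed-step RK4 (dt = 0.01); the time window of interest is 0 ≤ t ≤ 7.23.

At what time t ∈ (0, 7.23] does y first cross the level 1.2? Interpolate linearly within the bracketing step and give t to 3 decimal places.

t=0.000: state=(1.850, 1.330)
step 1 (dt=0.01): k1=(-0.142, -0.289), k2=(-0.140, -0.290), k3=(-0.140, -0.290), k4=(-0.137, -0.290); state += dt/6·(k1+2k2+2k3+k4)
t=0.010: state=(1.849, 1.327)
t=0.020: state=(1.847, 1.324)
t=0.030: state=(1.846, 1.321)
continuing one RK4 step at a time; state shown every 25 steps (Δt=0.25):
t=0.250: state=(1.828, 1.258)
t=0.450: state=(1.829, 1.202)
next step: t=0.460: state=(1.830, 1.199) — y has crossed 1.2
linear interpolation between t=0.450 (1.20157) and t=0.460 (1.19884) → t≈0.456

t = 0.456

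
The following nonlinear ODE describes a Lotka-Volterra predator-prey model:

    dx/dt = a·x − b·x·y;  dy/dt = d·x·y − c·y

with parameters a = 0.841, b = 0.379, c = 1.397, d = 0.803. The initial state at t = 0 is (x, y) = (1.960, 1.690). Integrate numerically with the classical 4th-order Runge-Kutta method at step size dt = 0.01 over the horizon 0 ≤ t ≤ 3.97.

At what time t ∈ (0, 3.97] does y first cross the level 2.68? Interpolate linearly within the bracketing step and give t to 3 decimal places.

t = 1.513

t=0.000: state=(1.960, 1.690)
step 1 (dt=0.01): k1=(0.393, 0.299), k2=(0.392, 0.302), k3=(0.392, 0.302), k4=(0.391, 0.305); state += dt/6·(k1+2k2+2k3+k4)
t=0.010: state=(1.964, 1.693)
t=0.020: state=(1.968, 1.696)
t=0.030: state=(1.972, 1.699)
continuing one RK4 step at a time; state shown every 20 steps (Δt=0.2):
t=0.200: state=(2.035, 1.762)
t=0.400: state=(2.099, 1.857)
t=0.600: state=(2.148, 1.976)
t=0.800: state=(2.177, 2.115)
t=1.000: state=(2.182, 2.271)
t=1.200: state=(2.160, 2.434)
t=1.400: state=(2.112, 2.595)
t=1.510: state=(2.075, 2.678)
next step: t=1.520: state=(2.072, 2.685) — y has crossed 2.68
linear interpolation between t=1.510 (2.67764) and t=1.520 (2.68482) → t≈1.513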